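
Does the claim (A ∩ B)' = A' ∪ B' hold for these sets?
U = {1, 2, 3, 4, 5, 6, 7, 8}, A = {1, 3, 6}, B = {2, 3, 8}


LHS: A ∩ B = {3}
(A ∩ B)' = U \ (A ∩ B) = {1, 2, 4, 5, 6, 7, 8}
A' = {2, 4, 5, 7, 8}, B' = {1, 4, 5, 6, 7}
Claimed RHS: A' ∪ B' = {1, 2, 4, 5, 6, 7, 8}
Identity is VALID: LHS = RHS = {1, 2, 4, 5, 6, 7, 8} ✓

Identity is valid. (A ∩ B)' = A' ∪ B' = {1, 2, 4, 5, 6, 7, 8}


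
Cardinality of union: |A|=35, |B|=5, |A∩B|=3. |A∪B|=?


|A ∪ B| = |A| + |B| - |A ∩ B|
= 35 + 5 - 3
= 37

|A ∪ B| = 37


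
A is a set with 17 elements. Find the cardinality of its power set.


Number of subsets = 2^n
= 2^17
= 131072

|P(A)| = 131072


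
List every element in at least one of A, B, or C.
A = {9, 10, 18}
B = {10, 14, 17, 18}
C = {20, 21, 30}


A ∪ B = {9, 10, 14, 17, 18}
(A ∪ B) ∪ C = {9, 10, 14, 17, 18, 20, 21, 30}

A ∪ B ∪ C = {9, 10, 14, 17, 18, 20, 21, 30}


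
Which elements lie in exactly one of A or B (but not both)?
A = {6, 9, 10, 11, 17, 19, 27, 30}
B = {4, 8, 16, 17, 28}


A △ B = (A \ B) ∪ (B \ A) = elements in exactly one of A or B
A \ B = {6, 9, 10, 11, 19, 27, 30}
B \ A = {4, 8, 16, 28}
A △ B = {4, 6, 8, 9, 10, 11, 16, 19, 27, 28, 30}

A △ B = {4, 6, 8, 9, 10, 11, 16, 19, 27, 28, 30}


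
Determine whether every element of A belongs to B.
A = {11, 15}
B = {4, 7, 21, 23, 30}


A ⊆ B means every element of A is in B.
Elements in A not in B: {11, 15}
So A ⊄ B.

No, A ⊄ B


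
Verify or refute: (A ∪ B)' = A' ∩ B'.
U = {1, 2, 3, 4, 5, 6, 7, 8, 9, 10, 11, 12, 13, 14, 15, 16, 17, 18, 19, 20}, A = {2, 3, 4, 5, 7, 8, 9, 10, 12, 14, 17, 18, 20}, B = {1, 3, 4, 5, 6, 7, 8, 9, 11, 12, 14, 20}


LHS: A ∪ B = {1, 2, 3, 4, 5, 6, 7, 8, 9, 10, 11, 12, 14, 17, 18, 20}
(A ∪ B)' = U \ (A ∪ B) = {13, 15, 16, 19}
A' = {1, 6, 11, 13, 15, 16, 19}, B' = {2, 10, 13, 15, 16, 17, 18, 19}
Claimed RHS: A' ∩ B' = {13, 15, 16, 19}
Identity is VALID: LHS = RHS = {13, 15, 16, 19} ✓

Identity is valid. (A ∪ B)' = A' ∩ B' = {13, 15, 16, 19}


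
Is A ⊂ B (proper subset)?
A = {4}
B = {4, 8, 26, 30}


A ⊂ B requires: A ⊆ B AND A ≠ B.
A ⊆ B? Yes
A = B? No
A ⊂ B: Yes (A is a proper subset of B)

Yes, A ⊂ B


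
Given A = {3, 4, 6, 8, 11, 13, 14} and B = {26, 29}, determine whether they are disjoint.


Disjoint means A ∩ B = ∅.
A ∩ B = ∅
A ∩ B = ∅, so A and B are disjoint.

Yes, A and B are disjoint


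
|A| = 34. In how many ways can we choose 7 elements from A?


C(n,k) = n! / (k!(n-k)!)
C(34,7) = 34! / (7!27!)
= 5379616

C(34,7) = 5379616


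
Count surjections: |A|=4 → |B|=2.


n = |A| = 4, k = |B| = 2. Surjections via inclusion-exclusion:
S(n,k) = Σ(-1)^i × C(k,i) × (k-i)^n, i=0 to k
i=0: (-1)^0×C(2,0)×2^4 = 16
i=1: (-1)^1×C(2,1)×1^4 = -2
i=2: (-1)^2×C(2,2)×0^4 = 0
Total = 14

Number of surjections = 14


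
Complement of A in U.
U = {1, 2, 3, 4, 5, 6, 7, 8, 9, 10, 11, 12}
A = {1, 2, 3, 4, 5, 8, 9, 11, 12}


Aᶜ = U \ A = elements in U but not in A
U = {1, 2, 3, 4, 5, 6, 7, 8, 9, 10, 11, 12}
A = {1, 2, 3, 4, 5, 8, 9, 11, 12}
Aᶜ = {6, 7, 10}

Aᶜ = {6, 7, 10}


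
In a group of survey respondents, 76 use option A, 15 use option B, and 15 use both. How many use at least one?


|A ∪ B| = |A| + |B| - |A ∩ B|
= 76 + 15 - 15
= 76

|A ∪ B| = 76


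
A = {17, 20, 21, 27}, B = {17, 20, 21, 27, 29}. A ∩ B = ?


A ∩ B = elements in both A and B
A = {17, 20, 21, 27}
B = {17, 20, 21, 27, 29}
A ∩ B = {17, 20, 21, 27}

A ∩ B = {17, 20, 21, 27}


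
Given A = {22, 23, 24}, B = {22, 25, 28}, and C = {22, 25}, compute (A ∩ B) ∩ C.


A ∩ B = {22}
(A ∩ B) ∩ C = {22}

A ∩ B ∩ C = {22}


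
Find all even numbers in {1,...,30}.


Checking each candidate:
Condition: even numbers in {1,...,30}
Result = {2, 4, 6, 8, 10, 12, 14, 16, 18, 20, 22, 24, 26, 28, 30}

{2, 4, 6, 8, 10, 12, 14, 16, 18, 20, 22, 24, 26, 28, 30}


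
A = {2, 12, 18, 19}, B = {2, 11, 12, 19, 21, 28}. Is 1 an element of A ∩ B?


A = {2, 12, 18, 19}, B = {2, 11, 12, 19, 21, 28}
A ∩ B = elements in both A and B
A ∩ B = {2, 12, 19}
Checking if 1 ∈ A ∩ B
1 is not in A ∩ B → False

1 ∉ A ∩ B


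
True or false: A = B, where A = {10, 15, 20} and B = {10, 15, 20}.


Two sets are equal iff they have exactly the same elements.
A = {10, 15, 20}
B = {10, 15, 20}
Same elements → A = B

Yes, A = B


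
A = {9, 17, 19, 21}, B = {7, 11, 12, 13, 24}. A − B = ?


A \ B = elements in A but not in B
A = {9, 17, 19, 21}
B = {7, 11, 12, 13, 24}
Remove from A any elements in B
A \ B = {9, 17, 19, 21}

A \ B = {9, 17, 19, 21}


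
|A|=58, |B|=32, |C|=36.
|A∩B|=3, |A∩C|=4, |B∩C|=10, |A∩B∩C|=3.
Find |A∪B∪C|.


|A∪B∪C| = |A|+|B|+|C| - |A∩B|-|A∩C|-|B∩C| + |A∩B∩C|
= 58+32+36 - 3-4-10 + 3
= 126 - 17 + 3
= 112

|A ∪ B ∪ C| = 112


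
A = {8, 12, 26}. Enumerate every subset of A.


|A| = 3, so |P(A)| = 2^3 = 8
Enumerate subsets by cardinality (0 to 3):
∅, {8}, {12}, {26}, {8, 12}, {8, 26}, {12, 26}, {8, 12, 26}

P(A) has 8 subsets: ∅, {8}, {12}, {26}, {8, 12}, {8, 26}, {12, 26}, {8, 12, 26}


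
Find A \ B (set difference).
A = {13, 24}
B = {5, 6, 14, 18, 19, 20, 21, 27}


A \ B = elements in A but not in B
A = {13, 24}
B = {5, 6, 14, 18, 19, 20, 21, 27}
Remove from A any elements in B
A \ B = {13, 24}

A \ B = {13, 24}


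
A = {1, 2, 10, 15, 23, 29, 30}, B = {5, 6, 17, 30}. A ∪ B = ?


A ∪ B = all elements in A or B (or both)
A = {1, 2, 10, 15, 23, 29, 30}
B = {5, 6, 17, 30}
A ∪ B = {1, 2, 5, 6, 10, 15, 17, 23, 29, 30}

A ∪ B = {1, 2, 5, 6, 10, 15, 17, 23, 29, 30}


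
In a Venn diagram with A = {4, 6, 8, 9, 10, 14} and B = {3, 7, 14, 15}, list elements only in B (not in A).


A = {4, 6, 8, 9, 10, 14}
B = {3, 7, 14, 15}
Region: only in B (not in A)
Elements: {3, 7, 15}

Elements only in B (not in A): {3, 7, 15}


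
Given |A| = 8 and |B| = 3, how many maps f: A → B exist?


Each of |A| = 8 inputs maps to any of |B| = 3 outputs.
# functions = |B|^|A| = 3^8
= 6561

Number of functions = 6561


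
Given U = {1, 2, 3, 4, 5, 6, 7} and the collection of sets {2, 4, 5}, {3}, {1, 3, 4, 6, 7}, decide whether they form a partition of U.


A partition requires: (1) non-empty parts, (2) pairwise disjoint, (3) union = U
Parts: {2, 4, 5}, {3}, {1, 3, 4, 6, 7}
Union of parts: {1, 2, 3, 4, 5, 6, 7}
U = {1, 2, 3, 4, 5, 6, 7}
All non-empty? True
Pairwise disjoint? False
Covers U? True

No, not a valid partition


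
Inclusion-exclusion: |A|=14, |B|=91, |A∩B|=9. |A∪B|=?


|A ∪ B| = |A| + |B| - |A ∩ B|
= 14 + 91 - 9
= 96

|A ∪ B| = 96


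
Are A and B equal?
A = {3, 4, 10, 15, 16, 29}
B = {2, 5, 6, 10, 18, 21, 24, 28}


Two sets are equal iff they have exactly the same elements.
A = {3, 4, 10, 15, 16, 29}
B = {2, 5, 6, 10, 18, 21, 24, 28}
Differences: {2, 3, 4, 5, 6, 15, 16, 18, 21, 24, 28, 29}
A ≠ B

No, A ≠ B


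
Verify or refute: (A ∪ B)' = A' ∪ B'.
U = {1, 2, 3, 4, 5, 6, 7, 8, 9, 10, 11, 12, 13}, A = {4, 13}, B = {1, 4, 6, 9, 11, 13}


LHS: A ∪ B = {1, 4, 6, 9, 11, 13}
(A ∪ B)' = U \ (A ∪ B) = {2, 3, 5, 7, 8, 10, 12}
A' = {1, 2, 3, 5, 6, 7, 8, 9, 10, 11, 12}, B' = {2, 3, 5, 7, 8, 10, 12}
Claimed RHS: A' ∪ B' = {1, 2, 3, 5, 6, 7, 8, 9, 10, 11, 12}
Identity is INVALID: LHS = {2, 3, 5, 7, 8, 10, 12} but the RHS claimed here equals {1, 2, 3, 5, 6, 7, 8, 9, 10, 11, 12}. The correct form is (A ∪ B)' = A' ∩ B'.

Identity is invalid: (A ∪ B)' = {2, 3, 5, 7, 8, 10, 12} but A' ∪ B' = {1, 2, 3, 5, 6, 7, 8, 9, 10, 11, 12}. The correct De Morgan law is (A ∪ B)' = A' ∩ B'.


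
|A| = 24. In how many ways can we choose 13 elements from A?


C(n,k) = n! / (k!(n-k)!)
C(24,13) = 24! / (13!11!)
= 2496144

C(24,13) = 2496144


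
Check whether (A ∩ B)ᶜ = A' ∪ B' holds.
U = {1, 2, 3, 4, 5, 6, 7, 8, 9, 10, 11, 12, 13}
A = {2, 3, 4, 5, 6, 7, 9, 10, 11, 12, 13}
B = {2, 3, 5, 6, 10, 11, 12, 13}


LHS: A ∩ B = {2, 3, 5, 6, 10, 11, 12, 13}
(A ∩ B)' = U \ (A ∩ B) = {1, 4, 7, 8, 9}
A' = {1, 8}, B' = {1, 4, 7, 8, 9}
Claimed RHS: A' ∪ B' = {1, 4, 7, 8, 9}
Identity is VALID: LHS = RHS = {1, 4, 7, 8, 9} ✓

Identity is valid. (A ∩ B)' = A' ∪ B' = {1, 4, 7, 8, 9}


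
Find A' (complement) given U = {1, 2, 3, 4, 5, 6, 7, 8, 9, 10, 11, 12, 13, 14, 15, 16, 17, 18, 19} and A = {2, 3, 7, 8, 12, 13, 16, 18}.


Aᶜ = U \ A = elements in U but not in A
U = {1, 2, 3, 4, 5, 6, 7, 8, 9, 10, 11, 12, 13, 14, 15, 16, 17, 18, 19}
A = {2, 3, 7, 8, 12, 13, 16, 18}
Aᶜ = {1, 4, 5, 6, 9, 10, 11, 14, 15, 17, 19}

Aᶜ = {1, 4, 5, 6, 9, 10, 11, 14, 15, 17, 19}


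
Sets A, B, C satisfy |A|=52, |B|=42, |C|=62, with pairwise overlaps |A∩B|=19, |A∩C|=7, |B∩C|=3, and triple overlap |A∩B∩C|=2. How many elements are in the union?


|A∪B∪C| = |A|+|B|+|C| - |A∩B|-|A∩C|-|B∩C| + |A∩B∩C|
= 52+42+62 - 19-7-3 + 2
= 156 - 29 + 2
= 129

|A ∪ B ∪ C| = 129


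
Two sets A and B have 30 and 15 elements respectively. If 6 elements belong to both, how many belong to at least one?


|A ∪ B| = |A| + |B| - |A ∩ B|
= 30 + 15 - 6
= 39

|A ∪ B| = 39


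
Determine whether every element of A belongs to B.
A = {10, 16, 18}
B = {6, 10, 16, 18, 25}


A ⊆ B means every element of A is in B.
All elements of A are in B.
So A ⊆ B.

Yes, A ⊆ B


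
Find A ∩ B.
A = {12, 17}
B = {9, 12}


A ∩ B = elements in both A and B
A = {12, 17}
B = {9, 12}
A ∩ B = {12}

A ∩ B = {12}


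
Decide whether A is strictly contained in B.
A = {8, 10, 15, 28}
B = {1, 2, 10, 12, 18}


A ⊂ B requires: A ⊆ B AND A ≠ B.
A ⊆ B? No
A ⊄ B, so A is not a proper subset.

No, A is not a proper subset of B


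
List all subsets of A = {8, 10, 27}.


|A| = 3, so |P(A)| = 2^3 = 8
Enumerate subsets by cardinality (0 to 3):
∅, {8}, {10}, {27}, {8, 10}, {8, 27}, {10, 27}, {8, 10, 27}

P(A) has 8 subsets: ∅, {8}, {10}, {27}, {8, 10}, {8, 27}, {10, 27}, {8, 10, 27}


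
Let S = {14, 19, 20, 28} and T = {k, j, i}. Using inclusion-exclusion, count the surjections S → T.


n = |S| = 4, k = |T| = 3. Surjections via inclusion-exclusion:
S(n,k) = Σ(-1)^i × C(k,i) × (k-i)^n, i=0 to k
i=0: (-1)^0×C(3,0)×3^4 = 81
i=1: (-1)^1×C(3,1)×2^4 = -48
i=2: (-1)^2×C(3,2)×1^4 = 3
i=3: (-1)^3×C(3,3)×0^4 = 0
Total = 36

Number of surjections = 36


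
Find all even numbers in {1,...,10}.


Checking each candidate:
Condition: even numbers in {1,...,10}
Result = {2, 4, 6, 8, 10}

{2, 4, 6, 8, 10}


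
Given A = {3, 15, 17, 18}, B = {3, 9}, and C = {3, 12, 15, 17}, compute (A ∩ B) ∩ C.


A ∩ B = {3}
(A ∩ B) ∩ C = {3}

A ∩ B ∩ C = {3}


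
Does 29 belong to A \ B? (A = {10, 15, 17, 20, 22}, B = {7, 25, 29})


A = {10, 15, 17, 20, 22}, B = {7, 25, 29}
A \ B = elements in A but not in B
A \ B = {10, 15, 17, 20, 22}
Checking if 29 ∈ A \ B
29 is not in A \ B → False

29 ∉ A \ B


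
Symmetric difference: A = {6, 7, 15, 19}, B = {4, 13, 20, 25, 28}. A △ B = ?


A △ B = (A \ B) ∪ (B \ A) = elements in exactly one of A or B
A \ B = {6, 7, 15, 19}
B \ A = {4, 13, 20, 25, 28}
A △ B = {4, 6, 7, 13, 15, 19, 20, 25, 28}

A △ B = {4, 6, 7, 13, 15, 19, 20, 25, 28}


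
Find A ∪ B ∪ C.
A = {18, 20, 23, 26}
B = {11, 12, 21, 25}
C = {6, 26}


A ∪ B = {11, 12, 18, 20, 21, 23, 25, 26}
(A ∪ B) ∪ C = {6, 11, 12, 18, 20, 21, 23, 25, 26}

A ∪ B ∪ C = {6, 11, 12, 18, 20, 21, 23, 25, 26}


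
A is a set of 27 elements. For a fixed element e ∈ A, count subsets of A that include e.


Subsets of A containing e correspond to subsets of A \ {e}, which has 26 elements.
Count = 2^(n-1) = 2^26
= 67108864

Number of subsets containing e = 67108864


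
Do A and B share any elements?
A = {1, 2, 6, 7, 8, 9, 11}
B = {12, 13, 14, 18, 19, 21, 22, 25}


Disjoint means A ∩ B = ∅.
A ∩ B = ∅
A ∩ B = ∅, so A and B are disjoint.

No — A and B share no elements (A ∩ B = ∅), so they are disjoint


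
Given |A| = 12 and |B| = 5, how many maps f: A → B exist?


Each of |A| = 12 inputs maps to any of |B| = 5 outputs.
# functions = |B|^|A| = 5^12
= 244140625

Number of functions = 244140625


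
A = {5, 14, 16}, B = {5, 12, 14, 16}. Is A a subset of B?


A ⊆ B means every element of A is in B.
All elements of A are in B.
So A ⊆ B.

Yes, A ⊆ B


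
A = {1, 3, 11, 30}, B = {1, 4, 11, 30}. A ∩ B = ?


A ∩ B = elements in both A and B
A = {1, 3, 11, 30}
B = {1, 4, 11, 30}
A ∩ B = {1, 11, 30}

A ∩ B = {1, 11, 30}


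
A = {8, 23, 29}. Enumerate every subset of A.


|A| = 3, so |P(A)| = 2^3 = 8
Enumerate subsets by cardinality (0 to 3):
∅, {8}, {23}, {29}, {8, 23}, {8, 29}, {23, 29}, {8, 23, 29}

P(A) has 8 subsets: ∅, {8}, {23}, {29}, {8, 23}, {8, 29}, {23, 29}, {8, 23, 29}


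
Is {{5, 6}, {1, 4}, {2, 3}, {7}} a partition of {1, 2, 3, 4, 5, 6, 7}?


A partition requires: (1) non-empty parts, (2) pairwise disjoint, (3) union = U
Parts: {5, 6}, {1, 4}, {2, 3}, {7}
Union of parts: {1, 2, 3, 4, 5, 6, 7}
U = {1, 2, 3, 4, 5, 6, 7}
All non-empty? True
Pairwise disjoint? True
Covers U? True

Yes, valid partition


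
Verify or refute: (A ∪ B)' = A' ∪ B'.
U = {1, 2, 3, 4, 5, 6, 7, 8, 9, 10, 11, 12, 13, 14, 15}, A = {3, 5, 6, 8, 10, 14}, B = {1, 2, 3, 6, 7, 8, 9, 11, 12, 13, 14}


LHS: A ∪ B = {1, 2, 3, 5, 6, 7, 8, 9, 10, 11, 12, 13, 14}
(A ∪ B)' = U \ (A ∪ B) = {4, 15}
A' = {1, 2, 4, 7, 9, 11, 12, 13, 15}, B' = {4, 5, 10, 15}
Claimed RHS: A' ∪ B' = {1, 2, 4, 5, 7, 9, 10, 11, 12, 13, 15}
Identity is INVALID: LHS = {4, 15} but the RHS claimed here equals {1, 2, 4, 5, 7, 9, 10, 11, 12, 13, 15}. The correct form is (A ∪ B)' = A' ∩ B'.

Identity is invalid: (A ∪ B)' = {4, 15} but A' ∪ B' = {1, 2, 4, 5, 7, 9, 10, 11, 12, 13, 15}. The correct De Morgan law is (A ∪ B)' = A' ∩ B'.


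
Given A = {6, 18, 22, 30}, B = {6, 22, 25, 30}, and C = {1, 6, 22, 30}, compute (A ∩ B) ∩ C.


A ∩ B = {6, 22, 30}
(A ∩ B) ∩ C = {6, 22, 30}

A ∩ B ∩ C = {6, 22, 30}


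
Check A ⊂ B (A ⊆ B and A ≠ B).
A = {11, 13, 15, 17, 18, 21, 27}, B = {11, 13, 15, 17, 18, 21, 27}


A ⊂ B requires: A ⊆ B AND A ≠ B.
A ⊆ B? Yes
A = B? Yes
A = B, so A is not a PROPER subset.

No, A is not a proper subset of B


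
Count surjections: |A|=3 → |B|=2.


n = |A| = 3, k = |B| = 2. Surjections via inclusion-exclusion:
S(n,k) = Σ(-1)^i × C(k,i) × (k-i)^n, i=0 to k
i=0: (-1)^0×C(2,0)×2^3 = 8
i=1: (-1)^1×C(2,1)×1^3 = -2
i=2: (-1)^2×C(2,2)×0^3 = 0
Total = 6

Number of surjections = 6


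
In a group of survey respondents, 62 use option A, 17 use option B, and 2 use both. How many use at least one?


|A ∪ B| = |A| + |B| - |A ∩ B|
= 62 + 17 - 2
= 77

|A ∪ B| = 77


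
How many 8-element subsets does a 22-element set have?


C(n,k) = n! / (k!(n-k)!)
C(22,8) = 22! / (8!14!)
= 319770

C(22,8) = 319770


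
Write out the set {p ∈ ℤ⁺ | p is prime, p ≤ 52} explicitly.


Checking each candidate:
Condition: primes ≤ 52
Result = {2, 3, 5, 7, 11, 13, 17, 19, 23, 29, 31, 37, 41, 43, 47}

{2, 3, 5, 7, 11, 13, 17, 19, 23, 29, 31, 37, 41, 43, 47}


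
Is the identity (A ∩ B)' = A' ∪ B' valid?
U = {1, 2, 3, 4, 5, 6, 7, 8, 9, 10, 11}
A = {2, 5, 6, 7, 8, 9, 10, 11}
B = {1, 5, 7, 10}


LHS: A ∩ B = {5, 7, 10}
(A ∩ B)' = U \ (A ∩ B) = {1, 2, 3, 4, 6, 8, 9, 11}
A' = {1, 3, 4}, B' = {2, 3, 4, 6, 8, 9, 11}
Claimed RHS: A' ∪ B' = {1, 2, 3, 4, 6, 8, 9, 11}
Identity is VALID: LHS = RHS = {1, 2, 3, 4, 6, 8, 9, 11} ✓

Identity is valid. (A ∩ B)' = A' ∪ B' = {1, 2, 3, 4, 6, 8, 9, 11}


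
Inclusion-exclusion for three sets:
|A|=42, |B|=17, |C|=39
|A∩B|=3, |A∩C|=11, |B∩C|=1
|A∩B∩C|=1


|A∪B∪C| = |A|+|B|+|C| - |A∩B|-|A∩C|-|B∩C| + |A∩B∩C|
= 42+17+39 - 3-11-1 + 1
= 98 - 15 + 1
= 84

|A ∪ B ∪ C| = 84


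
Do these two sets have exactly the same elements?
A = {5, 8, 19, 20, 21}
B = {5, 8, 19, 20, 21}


Two sets are equal iff they have exactly the same elements.
A = {5, 8, 19, 20, 21}
B = {5, 8, 19, 20, 21}
Same elements → A = B

Yes, A = B


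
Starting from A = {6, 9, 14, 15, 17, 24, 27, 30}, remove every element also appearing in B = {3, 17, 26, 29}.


A \ B = elements in A but not in B
A = {6, 9, 14, 15, 17, 24, 27, 30}
B = {3, 17, 26, 29}
Remove from A any elements in B
A \ B = {6, 9, 14, 15, 24, 27, 30}

A \ B = {6, 9, 14, 15, 24, 27, 30}


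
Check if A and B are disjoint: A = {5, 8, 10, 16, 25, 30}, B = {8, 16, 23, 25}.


Disjoint means A ∩ B = ∅.
A ∩ B = {8, 16, 25}
A ∩ B ≠ ∅, so A and B are NOT disjoint.

No, A and B are not disjoint (A ∩ B = {8, 16, 25})


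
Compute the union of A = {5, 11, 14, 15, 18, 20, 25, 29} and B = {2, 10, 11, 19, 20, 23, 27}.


A ∪ B = all elements in A or B (or both)
A = {5, 11, 14, 15, 18, 20, 25, 29}
B = {2, 10, 11, 19, 20, 23, 27}
A ∪ B = {2, 5, 10, 11, 14, 15, 18, 19, 20, 23, 25, 27, 29}

A ∪ B = {2, 5, 10, 11, 14, 15, 18, 19, 20, 23, 25, 27, 29}


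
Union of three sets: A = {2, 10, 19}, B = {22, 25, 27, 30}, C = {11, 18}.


A ∪ B = {2, 10, 19, 22, 25, 27, 30}
(A ∪ B) ∪ C = {2, 10, 11, 18, 19, 22, 25, 27, 30}

A ∪ B ∪ C = {2, 10, 11, 18, 19, 22, 25, 27, 30}


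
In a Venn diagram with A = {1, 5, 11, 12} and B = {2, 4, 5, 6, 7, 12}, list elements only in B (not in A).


A = {1, 5, 11, 12}
B = {2, 4, 5, 6, 7, 12}
Region: only in B (not in A)
Elements: {2, 4, 6, 7}

Elements only in B (not in A): {2, 4, 6, 7}


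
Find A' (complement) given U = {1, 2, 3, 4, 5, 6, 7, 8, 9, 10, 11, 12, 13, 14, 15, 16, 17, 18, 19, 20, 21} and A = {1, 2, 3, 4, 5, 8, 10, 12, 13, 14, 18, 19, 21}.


Aᶜ = U \ A = elements in U but not in A
U = {1, 2, 3, 4, 5, 6, 7, 8, 9, 10, 11, 12, 13, 14, 15, 16, 17, 18, 19, 20, 21}
A = {1, 2, 3, 4, 5, 8, 10, 12, 13, 14, 18, 19, 21}
Aᶜ = {6, 7, 9, 11, 15, 16, 17, 20}

Aᶜ = {6, 7, 9, 11, 15, 16, 17, 20}


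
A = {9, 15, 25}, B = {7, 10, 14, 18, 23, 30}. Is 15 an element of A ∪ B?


A = {9, 15, 25}, B = {7, 10, 14, 18, 23, 30}
A ∪ B = all elements in A or B
A ∪ B = {7, 9, 10, 14, 15, 18, 23, 25, 30}
Checking if 15 ∈ A ∪ B
15 is in A ∪ B → True

15 ∈ A ∪ B


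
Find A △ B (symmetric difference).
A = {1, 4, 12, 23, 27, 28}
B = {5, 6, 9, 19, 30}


A △ B = (A \ B) ∪ (B \ A) = elements in exactly one of A or B
A \ B = {1, 4, 12, 23, 27, 28}
B \ A = {5, 6, 9, 19, 30}
A △ B = {1, 4, 5, 6, 9, 12, 19, 23, 27, 28, 30}

A △ B = {1, 4, 5, 6, 9, 12, 19, 23, 27, 28, 30}


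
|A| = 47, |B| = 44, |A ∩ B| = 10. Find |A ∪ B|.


|A ∪ B| = |A| + |B| - |A ∩ B|
= 47 + 44 - 10
= 81

|A ∪ B| = 81


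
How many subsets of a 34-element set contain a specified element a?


Subsets of A containing a correspond to subsets of A \ {a}, which has 33 elements.
Count = 2^(n-1) = 2^33
= 8589934592

Number of subsets containing a = 8589934592


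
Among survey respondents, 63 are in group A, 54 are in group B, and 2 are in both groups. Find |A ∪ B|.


|A ∪ B| = |A| + |B| - |A ∩ B|
= 63 + 54 - 2
= 115

|A ∪ B| = 115


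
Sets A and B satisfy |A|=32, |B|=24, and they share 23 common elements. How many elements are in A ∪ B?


|A ∪ B| = |A| + |B| - |A ∩ B|
= 32 + 24 - 23
= 33

|A ∪ B| = 33


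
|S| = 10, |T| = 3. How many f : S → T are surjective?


n = |S| = 10, k = |T| = 3. Surjections via inclusion-exclusion:
S(n,k) = Σ(-1)^i × C(k,i) × (k-i)^n, i=0 to k
i=0: (-1)^0×C(3,0)×3^10 = 59049
i=1: (-1)^1×C(3,1)×2^10 = -3072
i=2: (-1)^2×C(3,2)×1^10 = 3
i=3: (-1)^3×C(3,3)×0^10 = 0
Total = 55980

Number of surjections = 55980


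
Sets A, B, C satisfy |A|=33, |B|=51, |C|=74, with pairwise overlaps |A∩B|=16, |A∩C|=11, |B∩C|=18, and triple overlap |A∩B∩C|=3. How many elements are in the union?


|A∪B∪C| = |A|+|B|+|C| - |A∩B|-|A∩C|-|B∩C| + |A∩B∩C|
= 33+51+74 - 16-11-18 + 3
= 158 - 45 + 3
= 116

|A ∪ B ∪ C| = 116


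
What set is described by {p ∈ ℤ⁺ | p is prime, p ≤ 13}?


Checking each candidate:
Condition: primes ≤ 13
Result = {2, 3, 5, 7, 11, 13}

{2, 3, 5, 7, 11, 13}


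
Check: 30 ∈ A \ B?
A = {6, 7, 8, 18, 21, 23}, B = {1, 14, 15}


A = {6, 7, 8, 18, 21, 23}, B = {1, 14, 15}
A \ B = elements in A but not in B
A \ B = {6, 7, 8, 18, 21, 23}
Checking if 30 ∈ A \ B
30 is not in A \ B → False

30 ∉ A \ B


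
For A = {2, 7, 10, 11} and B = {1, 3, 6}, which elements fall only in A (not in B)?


A = {2, 7, 10, 11}
B = {1, 3, 6}
Region: only in A (not in B)
Elements: {2, 7, 10, 11}

Elements only in A (not in B): {2, 7, 10, 11}


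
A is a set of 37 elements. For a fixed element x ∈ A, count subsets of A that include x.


Subsets of A containing x correspond to subsets of A \ {x}, which has 36 elements.
Count = 2^(n-1) = 2^36
= 68719476736

Number of subsets containing x = 68719476736


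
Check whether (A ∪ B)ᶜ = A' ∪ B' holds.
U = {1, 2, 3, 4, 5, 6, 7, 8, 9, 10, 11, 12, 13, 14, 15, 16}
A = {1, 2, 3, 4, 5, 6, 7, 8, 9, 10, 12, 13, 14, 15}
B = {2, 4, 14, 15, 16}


LHS: A ∪ B = {1, 2, 3, 4, 5, 6, 7, 8, 9, 10, 12, 13, 14, 15, 16}
(A ∪ B)' = U \ (A ∪ B) = {11}
A' = {11, 16}, B' = {1, 3, 5, 6, 7, 8, 9, 10, 11, 12, 13}
Claimed RHS: A' ∪ B' = {1, 3, 5, 6, 7, 8, 9, 10, 11, 12, 13, 16}
Identity is INVALID: LHS = {11} but the RHS claimed here equals {1, 3, 5, 6, 7, 8, 9, 10, 11, 12, 13, 16}. The correct form is (A ∪ B)' = A' ∩ B'.

Identity is invalid: (A ∪ B)' = {11} but A' ∪ B' = {1, 3, 5, 6, 7, 8, 9, 10, 11, 12, 13, 16}. The correct De Morgan law is (A ∪ B)' = A' ∩ B'.


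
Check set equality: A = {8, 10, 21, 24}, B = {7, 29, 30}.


Two sets are equal iff they have exactly the same elements.
A = {8, 10, 21, 24}
B = {7, 29, 30}
Differences: {7, 8, 10, 21, 24, 29, 30}
A ≠ B

No, A ≠ B


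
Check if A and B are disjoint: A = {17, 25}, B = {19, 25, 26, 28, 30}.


Disjoint means A ∩ B = ∅.
A ∩ B = {25}
A ∩ B ≠ ∅, so A and B are NOT disjoint.

No, A and B are not disjoint (A ∩ B = {25})


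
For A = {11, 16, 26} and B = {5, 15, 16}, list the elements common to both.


A ∩ B = elements in both A and B
A = {11, 16, 26}
B = {5, 15, 16}
A ∩ B = {16}

A ∩ B = {16}


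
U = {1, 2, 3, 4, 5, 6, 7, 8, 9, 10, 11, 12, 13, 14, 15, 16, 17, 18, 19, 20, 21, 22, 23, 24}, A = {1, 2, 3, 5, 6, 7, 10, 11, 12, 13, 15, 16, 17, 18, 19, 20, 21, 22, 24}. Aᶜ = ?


Aᶜ = U \ A = elements in U but not in A
U = {1, 2, 3, 4, 5, 6, 7, 8, 9, 10, 11, 12, 13, 14, 15, 16, 17, 18, 19, 20, 21, 22, 23, 24}
A = {1, 2, 3, 5, 6, 7, 10, 11, 12, 13, 15, 16, 17, 18, 19, 20, 21, 22, 24}
Aᶜ = {4, 8, 9, 14, 23}

Aᶜ = {4, 8, 9, 14, 23}


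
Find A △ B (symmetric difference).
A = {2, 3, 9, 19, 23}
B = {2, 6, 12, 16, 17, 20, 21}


A △ B = (A \ B) ∪ (B \ A) = elements in exactly one of A or B
A \ B = {3, 9, 19, 23}
B \ A = {6, 12, 16, 17, 20, 21}
A △ B = {3, 6, 9, 12, 16, 17, 19, 20, 21, 23}

A △ B = {3, 6, 9, 12, 16, 17, 19, 20, 21, 23}


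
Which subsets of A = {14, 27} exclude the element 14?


A subset of A that omits 14 is a subset of A \ {14}, so there are 2^(n-1) = 2^1 = 2 of them.
Subsets excluding 14: ∅, {27}

Subsets excluding 14 (2 total): ∅, {27}


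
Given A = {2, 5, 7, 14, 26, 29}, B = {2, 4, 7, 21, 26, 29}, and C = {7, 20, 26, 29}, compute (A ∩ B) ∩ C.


A ∩ B = {2, 7, 26, 29}
(A ∩ B) ∩ C = {7, 26, 29}

A ∩ B ∩ C = {7, 26, 29}


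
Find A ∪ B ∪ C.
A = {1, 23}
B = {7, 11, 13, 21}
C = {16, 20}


A ∪ B = {1, 7, 11, 13, 21, 23}
(A ∪ B) ∪ C = {1, 7, 11, 13, 16, 20, 21, 23}

A ∪ B ∪ C = {1, 7, 11, 13, 16, 20, 21, 23}


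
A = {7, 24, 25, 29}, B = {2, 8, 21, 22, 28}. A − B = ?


A \ B = elements in A but not in B
A = {7, 24, 25, 29}
B = {2, 8, 21, 22, 28}
Remove from A any elements in B
A \ B = {7, 24, 25, 29}

A \ B = {7, 24, 25, 29}


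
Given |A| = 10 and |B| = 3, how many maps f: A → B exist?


Each of |A| = 10 inputs maps to any of |B| = 3 outputs.
# functions = |B|^|A| = 3^10
= 59049

Number of functions = 59049


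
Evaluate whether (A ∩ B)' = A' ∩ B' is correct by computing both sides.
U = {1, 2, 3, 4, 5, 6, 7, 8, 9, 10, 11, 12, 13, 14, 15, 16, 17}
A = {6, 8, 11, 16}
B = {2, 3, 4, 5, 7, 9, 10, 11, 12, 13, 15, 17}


LHS: A ∩ B = {11}
(A ∩ B)' = U \ (A ∩ B) = {1, 2, 3, 4, 5, 6, 7, 8, 9, 10, 12, 13, 14, 15, 16, 17}
A' = {1, 2, 3, 4, 5, 7, 9, 10, 12, 13, 14, 15, 17}, B' = {1, 6, 8, 14, 16}
Claimed RHS: A' ∩ B' = {1, 14}
Identity is INVALID: LHS = {1, 2, 3, 4, 5, 6, 7, 8, 9, 10, 12, 13, 14, 15, 16, 17} but the RHS claimed here equals {1, 14}. The correct form is (A ∩ B)' = A' ∪ B'.

Identity is invalid: (A ∩ B)' = {1, 2, 3, 4, 5, 6, 7, 8, 9, 10, 12, 13, 14, 15, 16, 17} but A' ∩ B' = {1, 14}. The correct De Morgan law is (A ∩ B)' = A' ∪ B'.


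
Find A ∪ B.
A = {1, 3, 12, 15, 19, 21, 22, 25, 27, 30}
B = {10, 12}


A ∪ B = all elements in A or B (or both)
A = {1, 3, 12, 15, 19, 21, 22, 25, 27, 30}
B = {10, 12}
A ∪ B = {1, 3, 10, 12, 15, 19, 21, 22, 25, 27, 30}

A ∪ B = {1, 3, 10, 12, 15, 19, 21, 22, 25, 27, 30}


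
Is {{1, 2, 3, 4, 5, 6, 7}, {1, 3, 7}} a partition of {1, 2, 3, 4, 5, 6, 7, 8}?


A partition requires: (1) non-empty parts, (2) pairwise disjoint, (3) union = U
Parts: {1, 2, 3, 4, 5, 6, 7}, {1, 3, 7}
Union of parts: {1, 2, 3, 4, 5, 6, 7}
U = {1, 2, 3, 4, 5, 6, 7, 8}
All non-empty? True
Pairwise disjoint? False
Covers U? False

No, not a valid partition


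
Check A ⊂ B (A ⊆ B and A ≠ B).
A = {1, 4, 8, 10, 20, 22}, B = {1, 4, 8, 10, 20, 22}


A ⊂ B requires: A ⊆ B AND A ≠ B.
A ⊆ B? Yes
A = B? Yes
A = B, so A is not a PROPER subset.

No, A is not a proper subset of B


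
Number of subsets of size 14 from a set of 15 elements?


C(n,k) = n! / (k!(n-k)!)
C(15,14) = 15! / (14!1!)
= 15

C(15,14) = 15


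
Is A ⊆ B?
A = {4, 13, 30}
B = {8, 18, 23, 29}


A ⊆ B means every element of A is in B.
Elements in A not in B: {4, 13, 30}
So A ⊄ B.

No, A ⊄ B


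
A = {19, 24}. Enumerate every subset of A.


|A| = 2, so |P(A)| = 2^2 = 4
Enumerate subsets by cardinality (0 to 2):
∅, {19}, {24}, {19, 24}

P(A) has 4 subsets: ∅, {19}, {24}, {19, 24}


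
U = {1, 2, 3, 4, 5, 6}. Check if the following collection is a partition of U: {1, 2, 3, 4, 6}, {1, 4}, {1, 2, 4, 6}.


A partition requires: (1) non-empty parts, (2) pairwise disjoint, (3) union = U
Parts: {1, 2, 3, 4, 6}, {1, 4}, {1, 2, 4, 6}
Union of parts: {1, 2, 3, 4, 6}
U = {1, 2, 3, 4, 5, 6}
All non-empty? True
Pairwise disjoint? False
Covers U? False

No, not a valid partition


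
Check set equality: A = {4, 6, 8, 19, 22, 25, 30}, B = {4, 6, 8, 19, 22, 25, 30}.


Two sets are equal iff they have exactly the same elements.
A = {4, 6, 8, 19, 22, 25, 30}
B = {4, 6, 8, 19, 22, 25, 30}
Same elements → A = B

Yes, A = B


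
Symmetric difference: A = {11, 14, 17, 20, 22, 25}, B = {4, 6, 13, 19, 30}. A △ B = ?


A △ B = (A \ B) ∪ (B \ A) = elements in exactly one of A or B
A \ B = {11, 14, 17, 20, 22, 25}
B \ A = {4, 6, 13, 19, 30}
A △ B = {4, 6, 11, 13, 14, 17, 19, 20, 22, 25, 30}

A △ B = {4, 6, 11, 13, 14, 17, 19, 20, 22, 25, 30}


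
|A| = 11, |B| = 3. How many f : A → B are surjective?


n = |A| = 11, k = |B| = 3. Surjections via inclusion-exclusion:
S(n,k) = Σ(-1)^i × C(k,i) × (k-i)^n, i=0 to k
i=0: (-1)^0×C(3,0)×3^11 = 177147
i=1: (-1)^1×C(3,1)×2^11 = -6144
i=2: (-1)^2×C(3,2)×1^11 = 3
i=3: (-1)^3×C(3,3)×0^11 = 0
Total = 171006

Number of surjections = 171006


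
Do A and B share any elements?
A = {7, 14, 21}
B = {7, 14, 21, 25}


Disjoint means A ∩ B = ∅.
A ∩ B = {7, 14, 21}
A ∩ B ≠ ∅, so A and B are NOT disjoint.

Yes — A and B share the element(s) of A ∩ B = {7, 14, 21}, so they are not disjoint


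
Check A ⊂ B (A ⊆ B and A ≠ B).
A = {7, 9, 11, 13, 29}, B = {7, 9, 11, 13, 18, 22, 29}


A ⊂ B requires: A ⊆ B AND A ≠ B.
A ⊆ B? Yes
A = B? No
A ⊂ B: Yes (A is a proper subset of B)

Yes, A ⊂ B


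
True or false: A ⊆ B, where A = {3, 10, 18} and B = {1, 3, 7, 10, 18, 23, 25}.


A ⊆ B means every element of A is in B.
All elements of A are in B.
So A ⊆ B.

Yes, A ⊆ B


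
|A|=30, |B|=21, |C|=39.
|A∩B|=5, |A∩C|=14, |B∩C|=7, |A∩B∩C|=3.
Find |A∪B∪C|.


|A∪B∪C| = |A|+|B|+|C| - |A∩B|-|A∩C|-|B∩C| + |A∩B∩C|
= 30+21+39 - 5-14-7 + 3
= 90 - 26 + 3
= 67

|A ∪ B ∪ C| = 67


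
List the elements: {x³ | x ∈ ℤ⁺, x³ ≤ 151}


Checking each candidate:
Condition: positive perfect cubes ≤ 151
Result = {1, 8, 27, 64, 125}

{1, 8, 27, 64, 125}


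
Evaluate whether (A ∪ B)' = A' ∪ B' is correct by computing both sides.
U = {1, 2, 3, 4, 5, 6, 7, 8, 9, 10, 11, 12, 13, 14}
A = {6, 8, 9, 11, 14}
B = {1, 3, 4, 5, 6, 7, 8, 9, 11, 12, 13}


LHS: A ∪ B = {1, 3, 4, 5, 6, 7, 8, 9, 11, 12, 13, 14}
(A ∪ B)' = U \ (A ∪ B) = {2, 10}
A' = {1, 2, 3, 4, 5, 7, 10, 12, 13}, B' = {2, 10, 14}
Claimed RHS: A' ∪ B' = {1, 2, 3, 4, 5, 7, 10, 12, 13, 14}
Identity is INVALID: LHS = {2, 10} but the RHS claimed here equals {1, 2, 3, 4, 5, 7, 10, 12, 13, 14}. The correct form is (A ∪ B)' = A' ∩ B'.

Identity is invalid: (A ∪ B)' = {2, 10} but A' ∪ B' = {1, 2, 3, 4, 5, 7, 10, 12, 13, 14}. The correct De Morgan law is (A ∪ B)' = A' ∩ B'.


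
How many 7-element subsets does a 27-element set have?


C(n,k) = n! / (k!(n-k)!)
C(27,7) = 27! / (7!20!)
= 888030

C(27,7) = 888030


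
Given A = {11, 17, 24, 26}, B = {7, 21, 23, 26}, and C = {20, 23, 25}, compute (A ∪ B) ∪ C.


A ∪ B = {7, 11, 17, 21, 23, 24, 26}
(A ∪ B) ∪ C = {7, 11, 17, 20, 21, 23, 24, 25, 26}

A ∪ B ∪ C = {7, 11, 17, 20, 21, 23, 24, 25, 26}


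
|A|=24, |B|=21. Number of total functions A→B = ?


Each of |A| = 24 inputs maps to any of |B| = 21 outputs.
# functions = |B|^|A| = 21^24
= 54108198377272584130510593262881

Number of functions = 54108198377272584130510593262881


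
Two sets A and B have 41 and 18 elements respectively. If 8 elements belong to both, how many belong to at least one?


|A ∪ B| = |A| + |B| - |A ∩ B|
= 41 + 18 - 8
= 51

|A ∪ B| = 51


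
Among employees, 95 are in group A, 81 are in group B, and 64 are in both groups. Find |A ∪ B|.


|A ∪ B| = |A| + |B| - |A ∩ B|
= 95 + 81 - 64
= 112

|A ∪ B| = 112


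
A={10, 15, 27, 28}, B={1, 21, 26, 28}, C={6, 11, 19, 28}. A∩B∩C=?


A ∩ B = {28}
(A ∩ B) ∩ C = {28}

A ∩ B ∩ C = {28}


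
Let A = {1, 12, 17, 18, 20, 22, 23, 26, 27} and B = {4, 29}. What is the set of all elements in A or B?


A ∪ B = all elements in A or B (or both)
A = {1, 12, 17, 18, 20, 22, 23, 26, 27}
B = {4, 29}
A ∪ B = {1, 4, 12, 17, 18, 20, 22, 23, 26, 27, 29}

A ∪ B = {1, 4, 12, 17, 18, 20, 22, 23, 26, 27, 29}


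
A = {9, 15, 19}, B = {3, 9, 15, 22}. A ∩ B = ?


A ∩ B = elements in both A and B
A = {9, 15, 19}
B = {3, 9, 15, 22}
A ∩ B = {9, 15}

A ∩ B = {9, 15}


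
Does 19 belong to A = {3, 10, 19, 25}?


A = {3, 10, 19, 25}
Checking if 19 is in A
19 is in A → True

19 ∈ A


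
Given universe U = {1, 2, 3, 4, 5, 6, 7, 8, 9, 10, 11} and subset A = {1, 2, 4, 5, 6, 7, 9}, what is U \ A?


Aᶜ = U \ A = elements in U but not in A
U = {1, 2, 3, 4, 5, 6, 7, 8, 9, 10, 11}
A = {1, 2, 4, 5, 6, 7, 9}
Aᶜ = {3, 8, 10, 11}

Aᶜ = {3, 8, 10, 11}


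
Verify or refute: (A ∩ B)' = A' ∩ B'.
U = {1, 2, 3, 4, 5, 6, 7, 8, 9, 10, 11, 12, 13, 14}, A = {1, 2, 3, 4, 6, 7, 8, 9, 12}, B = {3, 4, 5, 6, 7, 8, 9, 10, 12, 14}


LHS: A ∩ B = {3, 4, 6, 7, 8, 9, 12}
(A ∩ B)' = U \ (A ∩ B) = {1, 2, 5, 10, 11, 13, 14}
A' = {5, 10, 11, 13, 14}, B' = {1, 2, 11, 13}
Claimed RHS: A' ∩ B' = {11, 13}
Identity is INVALID: LHS = {1, 2, 5, 10, 11, 13, 14} but the RHS claimed here equals {11, 13}. The correct form is (A ∩ B)' = A' ∪ B'.

Identity is invalid: (A ∩ B)' = {1, 2, 5, 10, 11, 13, 14} but A' ∩ B' = {11, 13}. The correct De Morgan law is (A ∩ B)' = A' ∪ B'.


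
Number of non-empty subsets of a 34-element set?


Total subsets = 2^n = 2^34 = 17179869184
Non-empty subsets exclude the empty set: 2^n - 1
= 17179869184 - 1
= 17179869183

Number of non-empty subsets = 17179869183


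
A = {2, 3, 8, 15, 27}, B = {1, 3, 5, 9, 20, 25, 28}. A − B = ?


A \ B = elements in A but not in B
A = {2, 3, 8, 15, 27}
B = {1, 3, 5, 9, 20, 25, 28}
Remove from A any elements in B
A \ B = {2, 8, 15, 27}

A \ B = {2, 8, 15, 27}


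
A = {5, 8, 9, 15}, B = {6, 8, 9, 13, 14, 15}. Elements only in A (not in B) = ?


A = {5, 8, 9, 15}
B = {6, 8, 9, 13, 14, 15}
Region: only in A (not in B)
Elements: {5}

Elements only in A (not in B): {5}


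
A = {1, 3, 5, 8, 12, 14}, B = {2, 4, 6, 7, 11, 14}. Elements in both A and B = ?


A = {1, 3, 5, 8, 12, 14}
B = {2, 4, 6, 7, 11, 14}
Region: in both A and B
Elements: {14}

Elements in both A and B: {14}


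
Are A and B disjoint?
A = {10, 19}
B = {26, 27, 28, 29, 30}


Disjoint means A ∩ B = ∅.
A ∩ B = ∅
A ∩ B = ∅, so A and B are disjoint.

Yes, A and B are disjoint


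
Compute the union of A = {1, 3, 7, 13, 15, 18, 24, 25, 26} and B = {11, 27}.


A ∪ B = all elements in A or B (or both)
A = {1, 3, 7, 13, 15, 18, 24, 25, 26}
B = {11, 27}
A ∪ B = {1, 3, 7, 11, 13, 15, 18, 24, 25, 26, 27}

A ∪ B = {1, 3, 7, 11, 13, 15, 18, 24, 25, 26, 27}


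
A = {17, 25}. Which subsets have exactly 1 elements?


|A| = 2, so A has C(2,1) = 2 subsets of size 1.
Enumerate by choosing 1 elements from A at a time:
{17}, {25}

1-element subsets (2 total): {17}, {25}


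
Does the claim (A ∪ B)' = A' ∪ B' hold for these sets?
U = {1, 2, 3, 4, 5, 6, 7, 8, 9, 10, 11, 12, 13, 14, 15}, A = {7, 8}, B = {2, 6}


LHS: A ∪ B = {2, 6, 7, 8}
(A ∪ B)' = U \ (A ∪ B) = {1, 3, 4, 5, 9, 10, 11, 12, 13, 14, 15}
A' = {1, 2, 3, 4, 5, 6, 9, 10, 11, 12, 13, 14, 15}, B' = {1, 3, 4, 5, 7, 8, 9, 10, 11, 12, 13, 14, 15}
Claimed RHS: A' ∪ B' = {1, 2, 3, 4, 5, 6, 7, 8, 9, 10, 11, 12, 13, 14, 15}
Identity is INVALID: LHS = {1, 3, 4, 5, 9, 10, 11, 12, 13, 14, 15} but the RHS claimed here equals {1, 2, 3, 4, 5, 6, 7, 8, 9, 10, 11, 12, 13, 14, 15}. The correct form is (A ∪ B)' = A' ∩ B'.

Identity is invalid: (A ∪ B)' = {1, 3, 4, 5, 9, 10, 11, 12, 13, 14, 15} but A' ∪ B' = {1, 2, 3, 4, 5, 6, 7, 8, 9, 10, 11, 12, 13, 14, 15}. The correct De Morgan law is (A ∪ B)' = A' ∩ B'.


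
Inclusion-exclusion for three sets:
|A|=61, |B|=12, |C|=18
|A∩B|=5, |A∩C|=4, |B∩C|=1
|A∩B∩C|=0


|A∪B∪C| = |A|+|B|+|C| - |A∩B|-|A∩C|-|B∩C| + |A∩B∩C|
= 61+12+18 - 5-4-1 + 0
= 91 - 10 + 0
= 81

|A ∪ B ∪ C| = 81


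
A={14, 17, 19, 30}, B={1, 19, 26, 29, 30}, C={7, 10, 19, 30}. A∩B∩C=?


A ∩ B = {19, 30}
(A ∩ B) ∩ C = {19, 30}

A ∩ B ∩ C = {19, 30}


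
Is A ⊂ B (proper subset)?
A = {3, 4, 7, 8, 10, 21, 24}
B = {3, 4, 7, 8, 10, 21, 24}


A ⊂ B requires: A ⊆ B AND A ≠ B.
A ⊆ B? Yes
A = B? Yes
A = B, so A is not a PROPER subset.

No, A is not a proper subset of B


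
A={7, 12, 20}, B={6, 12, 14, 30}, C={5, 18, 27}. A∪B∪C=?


A ∪ B = {6, 7, 12, 14, 20, 30}
(A ∪ B) ∪ C = {5, 6, 7, 12, 14, 18, 20, 27, 30}

A ∪ B ∪ C = {5, 6, 7, 12, 14, 18, 20, 27, 30}


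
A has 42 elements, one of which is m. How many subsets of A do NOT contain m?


Subsets of A avoiding m are subsets of A \ {m}, which has 41 elements.
Count = 2^(n-1) = 2^41
= 2199023255552

Number of subsets avoiding m = 2199023255552


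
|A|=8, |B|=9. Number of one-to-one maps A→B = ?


An injection sends each of |A| = 8 inputs to a distinct output in B.
# injections = |B|·(|B|-1)·…·(|B|-|A|+1) = 9! / (9 - 8)!
= 9 × 8 × 7 × 6 × 5 × 4 × 3 × 2
= 362880

Number of injections = 362880


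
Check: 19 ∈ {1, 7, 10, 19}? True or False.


A = {1, 7, 10, 19}
Checking if 19 is in A
19 is in A → True

19 ∈ A


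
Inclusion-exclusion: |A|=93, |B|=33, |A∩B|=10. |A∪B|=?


|A ∪ B| = |A| + |B| - |A ∩ B|
= 93 + 33 - 10
= 116

|A ∪ B| = 116


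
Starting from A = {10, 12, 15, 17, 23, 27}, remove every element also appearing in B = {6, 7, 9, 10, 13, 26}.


A \ B = elements in A but not in B
A = {10, 12, 15, 17, 23, 27}
B = {6, 7, 9, 10, 13, 26}
Remove from A any elements in B
A \ B = {12, 15, 17, 23, 27}

A \ B = {12, 15, 17, 23, 27}


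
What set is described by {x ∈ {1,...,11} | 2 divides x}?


Checking each candidate:
Condition: multiples of 2 in {1,...,11}
Result = {2, 4, 6, 8, 10}

{2, 4, 6, 8, 10}


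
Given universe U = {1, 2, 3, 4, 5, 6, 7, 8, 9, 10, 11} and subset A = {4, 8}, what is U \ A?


Aᶜ = U \ A = elements in U but not in A
U = {1, 2, 3, 4, 5, 6, 7, 8, 9, 10, 11}
A = {4, 8}
Aᶜ = {1, 2, 3, 5, 6, 7, 9, 10, 11}

Aᶜ = {1, 2, 3, 5, 6, 7, 9, 10, 11}


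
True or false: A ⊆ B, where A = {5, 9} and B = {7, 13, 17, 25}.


A ⊆ B means every element of A is in B.
Elements in A not in B: {5, 9}
So A ⊄ B.

No, A ⊄ B


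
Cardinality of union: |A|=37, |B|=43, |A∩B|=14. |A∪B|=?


|A ∪ B| = |A| + |B| - |A ∩ B|
= 37 + 43 - 14
= 66

|A ∪ B| = 66


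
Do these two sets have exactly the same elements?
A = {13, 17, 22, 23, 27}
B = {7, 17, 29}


Two sets are equal iff they have exactly the same elements.
A = {13, 17, 22, 23, 27}
B = {7, 17, 29}
Differences: {7, 13, 22, 23, 27, 29}
A ≠ B

No, A ≠ B


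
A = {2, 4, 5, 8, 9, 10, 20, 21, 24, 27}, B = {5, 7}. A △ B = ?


A △ B = (A \ B) ∪ (B \ A) = elements in exactly one of A or B
A \ B = {2, 4, 8, 9, 10, 20, 21, 24, 27}
B \ A = {7}
A △ B = {2, 4, 7, 8, 9, 10, 20, 21, 24, 27}

A △ B = {2, 4, 7, 8, 9, 10, 20, 21, 24, 27}


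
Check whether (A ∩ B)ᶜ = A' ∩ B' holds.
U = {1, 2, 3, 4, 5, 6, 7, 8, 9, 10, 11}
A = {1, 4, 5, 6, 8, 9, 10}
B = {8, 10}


LHS: A ∩ B = {8, 10}
(A ∩ B)' = U \ (A ∩ B) = {1, 2, 3, 4, 5, 6, 7, 9, 11}
A' = {2, 3, 7, 11}, B' = {1, 2, 3, 4, 5, 6, 7, 9, 11}
Claimed RHS: A' ∩ B' = {2, 3, 7, 11}
Identity is INVALID: LHS = {1, 2, 3, 4, 5, 6, 7, 9, 11} but the RHS claimed here equals {2, 3, 7, 11}. The correct form is (A ∩ B)' = A' ∪ B'.

Identity is invalid: (A ∩ B)' = {1, 2, 3, 4, 5, 6, 7, 9, 11} but A' ∩ B' = {2, 3, 7, 11}. The correct De Morgan law is (A ∩ B)' = A' ∪ B'.


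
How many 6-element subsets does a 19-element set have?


C(n,k) = n! / (k!(n-k)!)
C(19,6) = 19! / (6!13!)
= 27132

C(19,6) = 27132


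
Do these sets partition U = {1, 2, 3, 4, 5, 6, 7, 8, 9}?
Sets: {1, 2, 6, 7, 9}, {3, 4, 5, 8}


A partition requires: (1) non-empty parts, (2) pairwise disjoint, (3) union = U
Parts: {1, 2, 6, 7, 9}, {3, 4, 5, 8}
Union of parts: {1, 2, 3, 4, 5, 6, 7, 8, 9}
U = {1, 2, 3, 4, 5, 6, 7, 8, 9}
All non-empty? True
Pairwise disjoint? True
Covers U? True

Yes, valid partition


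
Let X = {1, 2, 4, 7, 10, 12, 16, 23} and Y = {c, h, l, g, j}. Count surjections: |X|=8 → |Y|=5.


n = |X| = 8, k = |Y| = 5. Surjections via inclusion-exclusion:
S(n,k) = Σ(-1)^i × C(k,i) × (k-i)^n, i=0 to k
i=0: (-1)^0×C(5,0)×5^8 = 390625
i=1: (-1)^1×C(5,1)×4^8 = -327680
i=2: (-1)^2×C(5,2)×3^8 = 65610
i=3: (-1)^3×C(5,3)×2^8 = -2560
i=4: (-1)^4×C(5,4)×1^8 = 5
i=5: (-1)^5×C(5,5)×0^8 = 0
Total = 126000

Number of surjections = 126000


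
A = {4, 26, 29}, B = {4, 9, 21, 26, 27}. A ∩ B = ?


A ∩ B = elements in both A and B
A = {4, 26, 29}
B = {4, 9, 21, 26, 27}
A ∩ B = {4, 26}

A ∩ B = {4, 26}


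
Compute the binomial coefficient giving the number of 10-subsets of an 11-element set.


C(n,k) = n! / (k!(n-k)!)
C(11,10) = 11! / (10!1!)
= 11

C(11,10) = 11


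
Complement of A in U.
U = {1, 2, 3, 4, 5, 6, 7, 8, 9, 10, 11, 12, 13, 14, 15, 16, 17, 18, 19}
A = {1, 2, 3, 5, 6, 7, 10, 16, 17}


Aᶜ = U \ A = elements in U but not in A
U = {1, 2, 3, 4, 5, 6, 7, 8, 9, 10, 11, 12, 13, 14, 15, 16, 17, 18, 19}
A = {1, 2, 3, 5, 6, 7, 10, 16, 17}
Aᶜ = {4, 8, 9, 11, 12, 13, 14, 15, 18, 19}

Aᶜ = {4, 8, 9, 11, 12, 13, 14, 15, 18, 19}
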